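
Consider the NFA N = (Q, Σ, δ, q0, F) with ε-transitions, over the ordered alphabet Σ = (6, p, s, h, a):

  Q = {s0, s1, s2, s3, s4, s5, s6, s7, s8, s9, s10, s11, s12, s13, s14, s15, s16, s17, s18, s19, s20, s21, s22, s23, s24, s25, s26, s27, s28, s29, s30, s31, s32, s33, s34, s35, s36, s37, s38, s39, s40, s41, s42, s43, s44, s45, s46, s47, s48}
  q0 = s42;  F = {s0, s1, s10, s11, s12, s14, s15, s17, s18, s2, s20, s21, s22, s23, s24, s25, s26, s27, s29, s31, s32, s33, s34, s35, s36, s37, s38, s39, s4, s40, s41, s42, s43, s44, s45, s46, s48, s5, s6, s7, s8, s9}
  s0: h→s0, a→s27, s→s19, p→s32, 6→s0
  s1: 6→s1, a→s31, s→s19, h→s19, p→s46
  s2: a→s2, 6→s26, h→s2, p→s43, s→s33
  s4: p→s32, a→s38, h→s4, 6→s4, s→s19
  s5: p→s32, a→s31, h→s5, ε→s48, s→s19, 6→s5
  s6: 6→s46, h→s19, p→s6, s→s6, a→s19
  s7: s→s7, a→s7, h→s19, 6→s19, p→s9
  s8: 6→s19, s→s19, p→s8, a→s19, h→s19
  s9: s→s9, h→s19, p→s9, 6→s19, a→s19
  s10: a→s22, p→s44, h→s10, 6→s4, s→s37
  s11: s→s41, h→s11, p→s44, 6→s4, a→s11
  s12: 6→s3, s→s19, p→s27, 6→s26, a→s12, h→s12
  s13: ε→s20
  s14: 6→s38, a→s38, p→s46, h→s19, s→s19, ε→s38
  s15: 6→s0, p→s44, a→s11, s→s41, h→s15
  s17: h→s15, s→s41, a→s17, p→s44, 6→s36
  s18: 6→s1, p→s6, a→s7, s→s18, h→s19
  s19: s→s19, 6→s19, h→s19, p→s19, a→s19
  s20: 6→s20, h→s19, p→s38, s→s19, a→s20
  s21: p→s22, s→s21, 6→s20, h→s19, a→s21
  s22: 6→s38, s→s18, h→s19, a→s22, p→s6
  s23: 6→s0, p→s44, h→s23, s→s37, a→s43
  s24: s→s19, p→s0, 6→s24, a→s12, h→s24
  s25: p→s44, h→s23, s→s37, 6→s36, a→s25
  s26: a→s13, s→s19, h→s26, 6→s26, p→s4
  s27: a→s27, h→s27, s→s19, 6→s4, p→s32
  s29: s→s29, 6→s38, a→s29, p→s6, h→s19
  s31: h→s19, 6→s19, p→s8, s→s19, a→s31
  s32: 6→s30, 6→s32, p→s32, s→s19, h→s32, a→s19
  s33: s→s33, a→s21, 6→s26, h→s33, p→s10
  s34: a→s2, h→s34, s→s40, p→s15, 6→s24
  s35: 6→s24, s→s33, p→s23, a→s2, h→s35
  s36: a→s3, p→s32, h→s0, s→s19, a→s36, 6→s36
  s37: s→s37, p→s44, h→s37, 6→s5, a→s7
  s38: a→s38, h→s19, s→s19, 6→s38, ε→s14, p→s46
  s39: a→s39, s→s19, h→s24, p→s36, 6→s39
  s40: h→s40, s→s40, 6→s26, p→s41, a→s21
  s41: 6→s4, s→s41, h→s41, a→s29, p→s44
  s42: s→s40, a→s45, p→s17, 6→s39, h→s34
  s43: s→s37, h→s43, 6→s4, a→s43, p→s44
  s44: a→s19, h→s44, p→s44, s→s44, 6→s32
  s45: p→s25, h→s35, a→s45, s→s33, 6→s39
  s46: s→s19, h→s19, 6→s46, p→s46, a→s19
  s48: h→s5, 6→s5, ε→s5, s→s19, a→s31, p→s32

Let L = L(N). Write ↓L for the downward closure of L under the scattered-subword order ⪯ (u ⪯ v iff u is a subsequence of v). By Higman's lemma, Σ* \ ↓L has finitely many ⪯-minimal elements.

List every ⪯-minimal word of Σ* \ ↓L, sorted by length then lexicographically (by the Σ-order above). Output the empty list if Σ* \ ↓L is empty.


|Q|=49, |F|=42, |δ|=223 (5 ε).
min D↑ (41 st, q0=0, F={7}): 0:6→1,p→2,s→3,h→4,a→5 1:6→1,p→6,s→7,h→8,a→1 2:6→6,p→9,s→10,h→11,a→2 3:6→12,p→10,s→3,h→3,a→13 4:6→8,p→11,s→3,h→4,a→14 5:6→1,p→15,s→16,h→17,a→5 6:6→6,p→18,s→7,h→19,a→6 7:6→7,p→7,s→7,h→7,a→7 8:6→8,p→19,s→7,h→8,a→20 9:6→18,p→9,s→9,h→9,a→7 10:6→21,p→9,s→10,h→10,a→22 11:6→19,p→9,s→10,h→11,a→23 12:6→12,p→21,s→7,h→12,a→24 13:6→24,p→25,s→13,h→7,a→13 14:6→12,p→26,s→16,h→14,a→14 15:6→6,p→9,s→27,h→28,a→15 16:6→12,p→29,s→16,h→16,a→13 17:6→8,p→28,s→16,h→17,a→14 18:6→18,p→18,s→7,h→18,a→7 19:6→19,p→18,s→7,h→19,a→30 20:6→12,p→30,s→7,h→20,a→20 21:6→21,p→18,s→7,h→21,a→31 22:6→31,p→32,s→22,h→7,a→22 23:6→21,p→9,s→10,h→23,a→23 24:6→24,p→31,s→7,h→7,a→24 25:6→31,p→32,s→33,h→7,a→25 26:6→21,p→9,s→27,h→26,a→26 27:6→34,p→9,s→27,h→27,a→35 28:6→19,p→9,s→27,h→28,a→26 29:6→21,p→9,s→27,h→29,a→25 30:6→21,p→18,s→7,h→30,a→30 31:6→31,p→36,s→7,h→7,a→31 32:6→36,p→32,s→32,h→7,a→7 33:6→37,p→32,s→33,h→7,a→35 34:6→34,p→18,s→7,h→34,a→38 35:6→7,p→39,s→35,h→7,a→35 36:6→36,p→36,s→7,h→7,a→7 37:6→37,p→36,s→7,h→7,a→38 38:6→7,p→40,s→7,h→7,a→38 39:6→7,p→39,s→39,h→7,a→7 40:6→7,p→40,s→7,h→7,a→7.
'6s': run [46, 22, 1] end={s19} rej; 2/2 single-dels accept.
'ppa': |S_i|=[46, 32, 8, 1] end={s19} rej; 3/3 del acc.
'sah': run [46, 28, 16, 1] end={s19} rej; 3/3 single-dels accept.
'ha6ah': |S_i|=[46, 40, 33, 16, 8, 1] end={s19} — reject; 5/5 del acc.
'apsa6': run [46, 43, 27, 15, 5, 1] end={s19} — reject; 5/5 del acc.
5 words, ⪯-incomp.

Antichain: [6s, ppa, sah, ha6ah, apsa6].


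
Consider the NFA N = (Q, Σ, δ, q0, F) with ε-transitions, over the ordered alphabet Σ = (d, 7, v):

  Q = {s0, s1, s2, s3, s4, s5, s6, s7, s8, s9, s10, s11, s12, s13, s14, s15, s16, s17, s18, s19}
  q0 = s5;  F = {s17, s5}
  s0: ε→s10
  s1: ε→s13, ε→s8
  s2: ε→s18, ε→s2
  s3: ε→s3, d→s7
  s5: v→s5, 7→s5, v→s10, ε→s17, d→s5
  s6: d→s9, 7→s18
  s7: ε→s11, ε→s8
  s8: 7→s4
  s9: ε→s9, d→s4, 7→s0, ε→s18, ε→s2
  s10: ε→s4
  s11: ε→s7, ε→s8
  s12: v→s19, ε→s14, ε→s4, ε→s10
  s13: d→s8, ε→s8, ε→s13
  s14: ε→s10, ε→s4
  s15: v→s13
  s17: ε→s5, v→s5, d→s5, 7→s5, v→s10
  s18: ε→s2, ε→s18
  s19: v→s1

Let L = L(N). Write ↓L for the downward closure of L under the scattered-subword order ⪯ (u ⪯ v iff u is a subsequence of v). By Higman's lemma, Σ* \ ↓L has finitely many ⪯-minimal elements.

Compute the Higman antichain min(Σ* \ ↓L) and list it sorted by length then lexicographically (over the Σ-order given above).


|Q|=20, |F|=2, |δ|=43 (25 ε).
min D↑ (1 st, q0=0, F={}): 0:d→0,7→0,v→0.
L(D↑) = ∅; no obstructions.

A = [].


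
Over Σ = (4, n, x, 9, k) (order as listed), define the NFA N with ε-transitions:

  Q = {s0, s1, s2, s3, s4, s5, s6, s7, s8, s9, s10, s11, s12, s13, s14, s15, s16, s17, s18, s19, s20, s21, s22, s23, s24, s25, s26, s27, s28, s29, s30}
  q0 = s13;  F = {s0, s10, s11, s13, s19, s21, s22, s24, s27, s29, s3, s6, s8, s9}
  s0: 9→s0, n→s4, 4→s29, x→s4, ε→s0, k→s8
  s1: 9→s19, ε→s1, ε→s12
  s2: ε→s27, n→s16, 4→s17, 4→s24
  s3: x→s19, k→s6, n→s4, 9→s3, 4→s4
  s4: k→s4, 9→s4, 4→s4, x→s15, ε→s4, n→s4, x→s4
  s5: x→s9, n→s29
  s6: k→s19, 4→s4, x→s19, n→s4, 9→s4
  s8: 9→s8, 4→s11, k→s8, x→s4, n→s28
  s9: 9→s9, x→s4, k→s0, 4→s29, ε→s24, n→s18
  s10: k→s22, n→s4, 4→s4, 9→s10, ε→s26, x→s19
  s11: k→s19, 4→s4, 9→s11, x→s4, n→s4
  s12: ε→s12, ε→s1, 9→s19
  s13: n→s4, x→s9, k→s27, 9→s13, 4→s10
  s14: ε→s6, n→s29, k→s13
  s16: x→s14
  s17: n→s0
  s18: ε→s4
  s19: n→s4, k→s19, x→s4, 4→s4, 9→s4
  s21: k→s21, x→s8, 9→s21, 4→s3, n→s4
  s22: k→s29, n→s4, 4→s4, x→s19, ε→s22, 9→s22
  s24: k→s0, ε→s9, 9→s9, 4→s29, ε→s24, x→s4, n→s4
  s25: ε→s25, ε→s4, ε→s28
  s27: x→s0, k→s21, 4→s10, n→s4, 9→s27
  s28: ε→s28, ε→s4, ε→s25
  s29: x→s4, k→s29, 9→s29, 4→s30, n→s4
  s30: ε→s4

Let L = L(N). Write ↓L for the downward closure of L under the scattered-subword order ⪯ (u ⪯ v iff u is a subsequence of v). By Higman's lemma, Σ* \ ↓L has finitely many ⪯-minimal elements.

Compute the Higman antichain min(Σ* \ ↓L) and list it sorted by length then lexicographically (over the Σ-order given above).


|Q|=31, |F|=14, |δ|=108 (21 ε).
min D↑ (14 st, q0=0, F={2}): 0:4→1,n→2,x→3,9→0,k→4 1:4→2,n→2,x→5,9→1,k→6 2:4→2,n→2,x→2,9→2,k→2 3:4→7,n→2,x→2,9→3,k→8 4:4→1,n→2,x→8,9→4,k→9 5:4→2,n→2,x→2,9→2,k→5 6:4→2,n→2,x→5,9→6,k→7 7:4→2,n→2,x→2,9→7,k→7 8:4→7,n→2,x→2,9→8,k→10 9:4→11,n→2,x→10,9→9,k→9 10:4→12,n→2,x→2,9→10,k→10 11:4→2,n→2,x→5,9→11,k→13 12:4→2,n→2,x→2,9→12,k→5 13:4→2,n→2,x→5,9→2,k→5 [Hopcroft].
'n': run [21, 5] end={s15,s18,s25,s28,s4} ∉↓L; 1/1 single-dels accept.
'44': |S_i|=[21, 11, 3] end={s15,s30,s4} — reject; 2/2 del acc.
'xx': N↓-sim [21, 13, 2] end={s15,s4} rej; 2/2 single-dels accept.
'4x9': N↓-sim [21, 11, 3, 2] end={s15,s4} ∉↓L; 3/3 del acc.
'4kkx': |S_i|=[21, 11, 7, 5, 2] end={s15,s4} rej; 4/4 deletions ∈↓L.
'kk4k9': N↓-sim [21, 17, 13, 7, 4, 2] end={s15,s4} rej; 5/5 del acc.
6 words, ⪯-incomp.

Antichain: [n, 44, xx, 4x9, 4kkx, kk4k9].


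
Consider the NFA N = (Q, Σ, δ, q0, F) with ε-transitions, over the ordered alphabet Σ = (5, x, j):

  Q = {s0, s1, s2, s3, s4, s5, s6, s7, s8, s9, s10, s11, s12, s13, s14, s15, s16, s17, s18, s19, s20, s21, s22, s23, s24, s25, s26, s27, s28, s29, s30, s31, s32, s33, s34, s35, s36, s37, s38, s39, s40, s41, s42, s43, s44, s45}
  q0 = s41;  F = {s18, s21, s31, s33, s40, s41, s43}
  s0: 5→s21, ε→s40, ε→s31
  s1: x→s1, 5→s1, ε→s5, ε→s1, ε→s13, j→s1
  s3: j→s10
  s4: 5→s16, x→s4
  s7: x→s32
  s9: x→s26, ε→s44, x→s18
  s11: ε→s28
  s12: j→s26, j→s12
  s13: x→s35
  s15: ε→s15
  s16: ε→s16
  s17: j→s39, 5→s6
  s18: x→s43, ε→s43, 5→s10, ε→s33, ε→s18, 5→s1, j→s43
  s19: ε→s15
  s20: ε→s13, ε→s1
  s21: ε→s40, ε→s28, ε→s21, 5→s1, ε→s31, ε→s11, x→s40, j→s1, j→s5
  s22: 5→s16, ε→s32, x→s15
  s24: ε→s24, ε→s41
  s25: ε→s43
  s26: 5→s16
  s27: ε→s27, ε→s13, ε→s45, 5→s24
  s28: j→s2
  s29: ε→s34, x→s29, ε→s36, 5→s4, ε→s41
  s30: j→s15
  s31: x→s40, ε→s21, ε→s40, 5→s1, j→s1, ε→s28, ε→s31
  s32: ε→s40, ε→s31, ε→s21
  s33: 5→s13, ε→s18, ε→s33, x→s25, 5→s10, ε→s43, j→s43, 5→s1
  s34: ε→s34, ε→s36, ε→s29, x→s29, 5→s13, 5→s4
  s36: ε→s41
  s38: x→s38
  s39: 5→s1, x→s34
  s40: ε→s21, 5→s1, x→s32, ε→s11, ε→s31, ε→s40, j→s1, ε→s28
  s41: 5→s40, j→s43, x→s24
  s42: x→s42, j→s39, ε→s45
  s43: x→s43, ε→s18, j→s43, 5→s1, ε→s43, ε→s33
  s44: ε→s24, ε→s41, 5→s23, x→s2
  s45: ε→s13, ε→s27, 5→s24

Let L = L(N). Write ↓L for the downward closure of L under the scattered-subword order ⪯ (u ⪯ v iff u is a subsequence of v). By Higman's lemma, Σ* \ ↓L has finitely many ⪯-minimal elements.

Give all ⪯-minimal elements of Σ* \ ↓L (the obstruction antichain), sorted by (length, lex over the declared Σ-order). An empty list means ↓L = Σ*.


min(Σ*\↓L) = [55, 5j, j5].

|Q|=46, |F|=7, |δ|=116 (57 ε).
min D↑ (4 st, q0=0, F={3}): 0:5→1,x→0,j→2 1:5→3,x→1,j→3 2:5→3,x→2,j→2 3:5→3,x→3,j→3 [Hopcroft].
'55': run [18, 12, 4] end={s1,s13,s35,s5} rej; 2/2 deletions ∈↓L.
'5j': N↓-sim [18, 12, 5] end={s1,s13,s2,s35,s5} ∉↓L; 2/2 single-dels accept.
'j5': |S_i|=[18, 10, 5] end={s1,s10,s13,s35,s5} rej; 2/2 deletions ∈↓L.
3 words, ⪯-incomp.


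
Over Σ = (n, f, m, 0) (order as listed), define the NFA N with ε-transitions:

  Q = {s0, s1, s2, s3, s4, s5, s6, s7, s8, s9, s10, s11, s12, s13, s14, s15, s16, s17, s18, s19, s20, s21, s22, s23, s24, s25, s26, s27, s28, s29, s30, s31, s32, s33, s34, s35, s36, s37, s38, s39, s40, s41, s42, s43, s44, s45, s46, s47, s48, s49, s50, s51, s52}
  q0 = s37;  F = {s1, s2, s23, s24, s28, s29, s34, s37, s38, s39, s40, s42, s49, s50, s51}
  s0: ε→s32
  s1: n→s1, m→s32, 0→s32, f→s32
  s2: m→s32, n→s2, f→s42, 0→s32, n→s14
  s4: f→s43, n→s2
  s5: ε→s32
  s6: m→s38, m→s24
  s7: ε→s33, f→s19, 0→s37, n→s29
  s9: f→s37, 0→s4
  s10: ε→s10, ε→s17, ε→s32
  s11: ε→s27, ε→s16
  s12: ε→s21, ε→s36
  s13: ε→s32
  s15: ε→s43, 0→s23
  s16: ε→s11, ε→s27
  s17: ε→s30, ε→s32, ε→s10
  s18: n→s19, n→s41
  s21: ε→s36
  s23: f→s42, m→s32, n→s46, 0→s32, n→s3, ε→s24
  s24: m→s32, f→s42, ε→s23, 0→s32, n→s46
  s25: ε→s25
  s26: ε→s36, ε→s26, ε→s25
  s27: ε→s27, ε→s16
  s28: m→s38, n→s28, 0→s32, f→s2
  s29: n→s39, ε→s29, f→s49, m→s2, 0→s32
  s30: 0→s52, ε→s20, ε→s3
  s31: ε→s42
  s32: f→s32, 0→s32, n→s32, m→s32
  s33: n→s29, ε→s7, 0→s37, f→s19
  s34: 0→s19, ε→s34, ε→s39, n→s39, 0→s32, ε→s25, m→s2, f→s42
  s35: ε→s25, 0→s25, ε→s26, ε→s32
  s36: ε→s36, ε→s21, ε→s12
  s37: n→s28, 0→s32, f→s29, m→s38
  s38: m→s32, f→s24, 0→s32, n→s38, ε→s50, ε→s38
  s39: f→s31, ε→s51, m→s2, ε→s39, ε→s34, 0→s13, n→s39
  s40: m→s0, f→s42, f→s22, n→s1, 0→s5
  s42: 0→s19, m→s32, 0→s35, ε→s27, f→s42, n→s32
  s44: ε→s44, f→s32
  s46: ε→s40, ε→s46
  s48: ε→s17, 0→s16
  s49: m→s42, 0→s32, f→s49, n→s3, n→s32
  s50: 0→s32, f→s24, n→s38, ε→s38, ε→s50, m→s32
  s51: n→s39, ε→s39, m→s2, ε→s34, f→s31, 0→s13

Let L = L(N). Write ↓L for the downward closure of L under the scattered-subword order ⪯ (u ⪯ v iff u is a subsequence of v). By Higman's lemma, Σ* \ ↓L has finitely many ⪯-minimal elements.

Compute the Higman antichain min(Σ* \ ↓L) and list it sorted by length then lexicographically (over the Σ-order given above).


|Q|=53, |F|=15, |δ|=143 (54 ε).
min D↑ (12 st, q0=0, F={4}): 0:n→1,f→2,m→3,0→4 1:n→1,f→5,m→3,0→4 2:n→6,f→7,m→5,0→4 3:n→3,f→8,m→4,0→4 4:n→4,f→4,m→4,0→4 5:n→5,f→9,m→4,0→4 6:n→6,f→9,m→5,0→4 7:n→4,f→7,m→9,0→4 8:n→10,f→9,m→4,0→4 9:n→4,f→9,m→4,0→4 10:n→11,f→9,m→4,0→4 11:n→11,f→4,m→4,0→4 [Hopcroft].
'0': run [34, 10] end={s12,s13,s19,s21,s25,s26,s32,s35,s36,s5} ∉↓L; 1/1 del acc.
'mm': run [34, 25, 2] end={s0,s32} ∉↓L; 2/2 deletions ∈↓L.
'nfm': |S_i|=[34, 31, 24, 2] end={s0,s32} rej; 3/3 single-dels accept.
'ffn': |S_i|=[34, 30, 16, 2] end={s3,s32} rej; 3/3 deletions ∈↓L.
'mfnnf': |S_i|=[34, 25, 21, 19, 2, 1] end={s32} — reject; 5/5 del acc.
5 words, ⪯-incomp.

min(Σ*\↓L) = [0, mm, nfm, ffn, mfnnf].


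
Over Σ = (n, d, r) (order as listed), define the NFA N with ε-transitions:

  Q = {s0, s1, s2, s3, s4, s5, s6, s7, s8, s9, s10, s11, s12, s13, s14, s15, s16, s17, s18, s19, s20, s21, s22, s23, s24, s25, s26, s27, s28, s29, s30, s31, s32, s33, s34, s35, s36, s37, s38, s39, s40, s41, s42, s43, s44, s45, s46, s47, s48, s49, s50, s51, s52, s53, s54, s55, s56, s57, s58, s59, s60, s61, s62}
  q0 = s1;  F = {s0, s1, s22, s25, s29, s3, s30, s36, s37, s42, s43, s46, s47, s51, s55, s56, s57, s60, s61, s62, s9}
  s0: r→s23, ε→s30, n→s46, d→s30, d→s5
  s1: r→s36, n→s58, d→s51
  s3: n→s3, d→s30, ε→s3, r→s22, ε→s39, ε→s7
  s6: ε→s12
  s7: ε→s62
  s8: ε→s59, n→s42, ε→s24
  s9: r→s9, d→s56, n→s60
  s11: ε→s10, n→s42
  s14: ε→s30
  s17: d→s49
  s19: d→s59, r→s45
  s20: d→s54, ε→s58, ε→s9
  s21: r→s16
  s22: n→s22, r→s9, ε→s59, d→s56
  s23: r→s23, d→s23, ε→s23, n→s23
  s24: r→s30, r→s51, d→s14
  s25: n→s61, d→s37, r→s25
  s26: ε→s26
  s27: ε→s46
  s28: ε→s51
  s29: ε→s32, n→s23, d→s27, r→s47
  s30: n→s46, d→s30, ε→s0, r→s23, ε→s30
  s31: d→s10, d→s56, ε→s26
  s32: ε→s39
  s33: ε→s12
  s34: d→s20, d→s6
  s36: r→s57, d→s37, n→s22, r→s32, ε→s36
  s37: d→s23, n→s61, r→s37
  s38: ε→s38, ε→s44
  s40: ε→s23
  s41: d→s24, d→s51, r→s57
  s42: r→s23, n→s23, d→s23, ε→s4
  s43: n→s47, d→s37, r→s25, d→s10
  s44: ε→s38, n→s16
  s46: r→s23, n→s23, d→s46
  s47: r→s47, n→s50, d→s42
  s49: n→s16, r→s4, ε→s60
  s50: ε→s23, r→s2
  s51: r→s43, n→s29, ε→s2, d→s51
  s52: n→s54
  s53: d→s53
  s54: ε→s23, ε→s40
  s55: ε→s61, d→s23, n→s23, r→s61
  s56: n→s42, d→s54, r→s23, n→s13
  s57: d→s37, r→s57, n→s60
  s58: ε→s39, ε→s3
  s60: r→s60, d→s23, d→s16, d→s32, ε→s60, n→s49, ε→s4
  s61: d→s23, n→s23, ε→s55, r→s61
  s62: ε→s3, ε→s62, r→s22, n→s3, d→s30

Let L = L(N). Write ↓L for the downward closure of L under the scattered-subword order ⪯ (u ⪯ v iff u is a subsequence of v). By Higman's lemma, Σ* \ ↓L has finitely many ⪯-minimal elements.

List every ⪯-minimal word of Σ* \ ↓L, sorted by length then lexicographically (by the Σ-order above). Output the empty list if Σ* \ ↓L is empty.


min(Σ*\↓L) = [ndr, dnn, rdd, rrnd].

|Q|=63, |F|=21, |δ|=137 (42 ε).
min D↑ (19 st, q0=0, F={11}): 0:n→1,d→2,r→3 1:n→1,d→4,r→5 2:n→6,d→2,r→7 3:n→5,d→8,r→9 4:n→10,d→4,r→11 5:n→5,d→12,r→13 6:n→11,d→10,r→14 7:n→14,d→8,r→15 8:n→16,d→11,r→8 9:n→17,d→8,r→9 10:n→11,d→10,r→11 11:n→11,d→11,r→11 12:n→18,d→11,r→11 13:n→17,d→12,r→13 14:n→11,d→18,r→14 15:n→16,d→8,r→15 16:n→11,d→11,r→16 17:n→17,d→11,r→17 18:n→11,d→11,r→11 [Hopcroft].
'ndr': run [38, 30, 15, 1] end={s23} rej; 3/3 deletions ∈↓L.
'dnn': |S_i|=[38, 26, 14, 3] end={s2,s23,s50} ∉↓L; 3/3 del acc.
'rdd': N↓-sim [38, 26, 14, 3] end={s23,s40,s54} ∉↓L; 3/3 deletions ∈↓L.
'rrnd': N↓-sim [38, 26, 21, 13, 4] end={s16,s23,s32,s39} — reject; 4/4 single-dels accept.
4 obstructions.


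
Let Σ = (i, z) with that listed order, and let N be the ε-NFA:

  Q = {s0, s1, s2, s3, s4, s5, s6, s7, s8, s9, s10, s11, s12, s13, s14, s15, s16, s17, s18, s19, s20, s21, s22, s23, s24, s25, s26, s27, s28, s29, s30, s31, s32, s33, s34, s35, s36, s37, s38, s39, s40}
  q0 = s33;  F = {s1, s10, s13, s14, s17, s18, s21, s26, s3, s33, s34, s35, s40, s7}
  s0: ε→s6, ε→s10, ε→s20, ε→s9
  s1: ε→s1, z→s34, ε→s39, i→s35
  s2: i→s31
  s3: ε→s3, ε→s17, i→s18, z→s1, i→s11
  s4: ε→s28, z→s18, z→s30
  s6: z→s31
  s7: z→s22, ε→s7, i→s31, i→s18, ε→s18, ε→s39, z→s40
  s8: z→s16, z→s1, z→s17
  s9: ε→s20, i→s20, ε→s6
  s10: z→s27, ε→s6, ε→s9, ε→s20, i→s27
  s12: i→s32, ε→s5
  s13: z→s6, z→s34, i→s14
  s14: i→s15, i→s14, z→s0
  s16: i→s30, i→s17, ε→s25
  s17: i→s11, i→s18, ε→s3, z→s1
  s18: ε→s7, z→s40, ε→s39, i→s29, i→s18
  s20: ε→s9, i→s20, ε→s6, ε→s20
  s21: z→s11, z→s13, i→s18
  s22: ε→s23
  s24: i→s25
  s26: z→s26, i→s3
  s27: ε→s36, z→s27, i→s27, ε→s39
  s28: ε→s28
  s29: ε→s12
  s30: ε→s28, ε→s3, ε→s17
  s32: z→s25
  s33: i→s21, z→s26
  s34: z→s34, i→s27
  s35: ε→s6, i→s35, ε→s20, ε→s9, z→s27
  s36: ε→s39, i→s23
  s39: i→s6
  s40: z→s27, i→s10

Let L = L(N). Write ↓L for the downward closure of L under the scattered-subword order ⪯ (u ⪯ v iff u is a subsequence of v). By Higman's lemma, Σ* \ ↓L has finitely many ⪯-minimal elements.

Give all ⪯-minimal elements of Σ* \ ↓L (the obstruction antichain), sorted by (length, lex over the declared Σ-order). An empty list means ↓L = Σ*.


Antichain: [iizz, izzi, iizii, ziziz].

|Q|=41, |F|=14, |δ|=91 (37 ε).
min D↑ (13 st, q0=0, F={11}): 0:i→1,z→2 1:i→3,z→4 2:i→5,z→2 3:i→3,z→6 4:i→7,z→8 5:i→3,z→9 6:i→10,z→11 7:i→7,z→10 8:i→11,z→8 9:i→12,z→8 10:i→11,z→11 11:i→11,z→11 12:i→12,z→11 (ε-aug+det+¬).
'iizz': N↓-sim [31, 29, 23, 13, 6] end={s23,s27,s31,s36,s39,s6} — reject; 4/4 del acc.
'izzi': |S_i|=[31, 29, 20, 11, 8] end={s20,s23,s27,s31,s36,s39,s6,s9} ∉↓L; 4/4 del acc.
'iizii': N↓-sim [31, 29, 23, 13, 9, 8] end={s20,s23,s27,s31,s36,s39,s6,s9} rej; 5/5 deletions ∈↓L.
'ziziz': run [31, 29, 27, 16, 10, 6] end={s23,s27,s31,s36,s39,s6} rej; 5/5 deletions ∈↓L.
4 words, ⪯-incomp.


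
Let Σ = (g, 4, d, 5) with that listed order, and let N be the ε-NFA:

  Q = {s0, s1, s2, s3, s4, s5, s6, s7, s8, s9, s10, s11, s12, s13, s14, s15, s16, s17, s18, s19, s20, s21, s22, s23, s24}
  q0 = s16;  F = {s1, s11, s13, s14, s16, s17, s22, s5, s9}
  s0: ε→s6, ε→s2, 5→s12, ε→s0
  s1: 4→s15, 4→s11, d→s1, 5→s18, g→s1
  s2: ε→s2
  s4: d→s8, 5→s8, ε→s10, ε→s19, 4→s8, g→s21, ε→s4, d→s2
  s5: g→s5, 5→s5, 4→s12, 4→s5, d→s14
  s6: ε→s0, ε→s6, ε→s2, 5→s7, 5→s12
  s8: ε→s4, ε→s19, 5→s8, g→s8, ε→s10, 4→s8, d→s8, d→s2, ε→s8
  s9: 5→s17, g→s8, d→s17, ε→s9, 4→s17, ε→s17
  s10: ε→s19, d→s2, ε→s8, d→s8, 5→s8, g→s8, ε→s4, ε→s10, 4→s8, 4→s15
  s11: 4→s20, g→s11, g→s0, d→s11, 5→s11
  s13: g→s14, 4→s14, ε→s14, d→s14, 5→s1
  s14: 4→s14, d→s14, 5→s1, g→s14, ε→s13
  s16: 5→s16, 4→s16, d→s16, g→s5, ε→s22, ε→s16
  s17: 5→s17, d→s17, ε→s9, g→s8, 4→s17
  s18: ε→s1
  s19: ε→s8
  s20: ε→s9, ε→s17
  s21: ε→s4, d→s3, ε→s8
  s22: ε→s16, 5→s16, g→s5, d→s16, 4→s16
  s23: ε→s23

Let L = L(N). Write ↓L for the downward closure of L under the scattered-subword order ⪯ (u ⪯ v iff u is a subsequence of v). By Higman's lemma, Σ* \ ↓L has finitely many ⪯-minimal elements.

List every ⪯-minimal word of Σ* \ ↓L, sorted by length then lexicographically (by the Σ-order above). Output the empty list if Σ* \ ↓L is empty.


|Q|=25, |F|=9, |δ|=92 (33 ε).
min D↑ (7 st, q0=0, F={6}): 0:g→1,4→0,d→0,5→0 1:g→1,4→1,d→2,5→1 2:g→2,4→2,d→2,5→3 3:g→3,4→4,d→3,5→3 4:g→4,4→5,d→4,5→4 5:g→6,4→5,d→5,5→5 6:g→6,4→6,d→6,5→6.
'gd544g': run [23, 21, 20, 18, 16, 11, 8] end={s10,s15,s19,s2,s21,s3,s4,s8} — reject; 6/6 single-dels accept.
1 minimals (antichain).

min(Σ*\↓L) = [gd544g].


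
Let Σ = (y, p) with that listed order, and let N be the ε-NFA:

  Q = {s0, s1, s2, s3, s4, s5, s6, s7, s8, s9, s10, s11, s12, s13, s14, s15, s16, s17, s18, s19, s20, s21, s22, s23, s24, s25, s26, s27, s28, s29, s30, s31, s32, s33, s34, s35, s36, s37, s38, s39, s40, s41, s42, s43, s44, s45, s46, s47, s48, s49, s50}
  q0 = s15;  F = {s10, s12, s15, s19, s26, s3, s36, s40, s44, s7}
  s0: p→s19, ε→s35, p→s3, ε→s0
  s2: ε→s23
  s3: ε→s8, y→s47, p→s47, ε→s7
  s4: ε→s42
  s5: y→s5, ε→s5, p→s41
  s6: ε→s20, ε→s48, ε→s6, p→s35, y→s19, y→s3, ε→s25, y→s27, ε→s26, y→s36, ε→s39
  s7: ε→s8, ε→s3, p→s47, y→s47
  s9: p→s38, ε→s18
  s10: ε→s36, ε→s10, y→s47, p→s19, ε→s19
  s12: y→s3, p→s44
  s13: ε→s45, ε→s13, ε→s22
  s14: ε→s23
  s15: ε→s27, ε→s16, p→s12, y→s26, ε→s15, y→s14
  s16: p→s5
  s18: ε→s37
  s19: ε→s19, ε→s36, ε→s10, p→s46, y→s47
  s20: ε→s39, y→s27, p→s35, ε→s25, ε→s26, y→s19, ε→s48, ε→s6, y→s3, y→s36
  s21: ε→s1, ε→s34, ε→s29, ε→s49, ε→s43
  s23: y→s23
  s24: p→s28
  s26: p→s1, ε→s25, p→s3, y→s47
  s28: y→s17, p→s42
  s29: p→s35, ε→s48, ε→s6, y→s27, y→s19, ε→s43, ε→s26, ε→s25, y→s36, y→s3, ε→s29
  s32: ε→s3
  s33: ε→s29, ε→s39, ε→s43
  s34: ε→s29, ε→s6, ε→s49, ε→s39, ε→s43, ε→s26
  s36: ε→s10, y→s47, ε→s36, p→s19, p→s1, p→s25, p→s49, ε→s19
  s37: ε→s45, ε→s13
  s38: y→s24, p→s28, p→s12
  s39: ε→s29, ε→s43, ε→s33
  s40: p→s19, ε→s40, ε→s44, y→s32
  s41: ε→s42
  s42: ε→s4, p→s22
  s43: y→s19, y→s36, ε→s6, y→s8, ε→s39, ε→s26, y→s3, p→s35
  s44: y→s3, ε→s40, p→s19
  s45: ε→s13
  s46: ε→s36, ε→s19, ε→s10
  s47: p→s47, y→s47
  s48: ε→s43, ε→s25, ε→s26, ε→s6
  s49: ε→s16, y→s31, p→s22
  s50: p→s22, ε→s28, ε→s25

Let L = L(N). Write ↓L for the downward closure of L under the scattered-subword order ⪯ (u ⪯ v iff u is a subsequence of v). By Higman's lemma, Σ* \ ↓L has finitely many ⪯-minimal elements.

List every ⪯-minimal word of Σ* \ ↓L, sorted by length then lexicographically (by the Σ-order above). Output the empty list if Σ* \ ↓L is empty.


|Q|=51, |F|=10, |δ|=148 (84 ε).
min D↑ (7 st, q0=0, F={3}): 0:y→1,p→2 1:y→3,p→4 2:y→4,p→5 3:y→3,p→3 4:y→3,p→3 5:y→4,p→6 6:y→3,p→6.
'yy': |S_i|=[27, 16, 7] end={s22,s23,s4,s41,s42,s47,s5} — reject; 2/2 del acc.
'ypp': N↓-sim [27, 16, 9, 2] end={s22,s47} ∉↓L; 3/3 deletions ∈↓L.
'pyp': N↓-sim [27, 22, 11, 5] end={s22,s4,s41,s42,s47} rej; 3/3 deletions ∈↓L.
'pppy': |S_i|=[27, 22, 21, 15, 7] end={s22,s31,s4,s41,s42,s47,s5} rej; 4/4 del acc.
4 obstructions.

Antichain: [yy, ypp, pyp, pppy].


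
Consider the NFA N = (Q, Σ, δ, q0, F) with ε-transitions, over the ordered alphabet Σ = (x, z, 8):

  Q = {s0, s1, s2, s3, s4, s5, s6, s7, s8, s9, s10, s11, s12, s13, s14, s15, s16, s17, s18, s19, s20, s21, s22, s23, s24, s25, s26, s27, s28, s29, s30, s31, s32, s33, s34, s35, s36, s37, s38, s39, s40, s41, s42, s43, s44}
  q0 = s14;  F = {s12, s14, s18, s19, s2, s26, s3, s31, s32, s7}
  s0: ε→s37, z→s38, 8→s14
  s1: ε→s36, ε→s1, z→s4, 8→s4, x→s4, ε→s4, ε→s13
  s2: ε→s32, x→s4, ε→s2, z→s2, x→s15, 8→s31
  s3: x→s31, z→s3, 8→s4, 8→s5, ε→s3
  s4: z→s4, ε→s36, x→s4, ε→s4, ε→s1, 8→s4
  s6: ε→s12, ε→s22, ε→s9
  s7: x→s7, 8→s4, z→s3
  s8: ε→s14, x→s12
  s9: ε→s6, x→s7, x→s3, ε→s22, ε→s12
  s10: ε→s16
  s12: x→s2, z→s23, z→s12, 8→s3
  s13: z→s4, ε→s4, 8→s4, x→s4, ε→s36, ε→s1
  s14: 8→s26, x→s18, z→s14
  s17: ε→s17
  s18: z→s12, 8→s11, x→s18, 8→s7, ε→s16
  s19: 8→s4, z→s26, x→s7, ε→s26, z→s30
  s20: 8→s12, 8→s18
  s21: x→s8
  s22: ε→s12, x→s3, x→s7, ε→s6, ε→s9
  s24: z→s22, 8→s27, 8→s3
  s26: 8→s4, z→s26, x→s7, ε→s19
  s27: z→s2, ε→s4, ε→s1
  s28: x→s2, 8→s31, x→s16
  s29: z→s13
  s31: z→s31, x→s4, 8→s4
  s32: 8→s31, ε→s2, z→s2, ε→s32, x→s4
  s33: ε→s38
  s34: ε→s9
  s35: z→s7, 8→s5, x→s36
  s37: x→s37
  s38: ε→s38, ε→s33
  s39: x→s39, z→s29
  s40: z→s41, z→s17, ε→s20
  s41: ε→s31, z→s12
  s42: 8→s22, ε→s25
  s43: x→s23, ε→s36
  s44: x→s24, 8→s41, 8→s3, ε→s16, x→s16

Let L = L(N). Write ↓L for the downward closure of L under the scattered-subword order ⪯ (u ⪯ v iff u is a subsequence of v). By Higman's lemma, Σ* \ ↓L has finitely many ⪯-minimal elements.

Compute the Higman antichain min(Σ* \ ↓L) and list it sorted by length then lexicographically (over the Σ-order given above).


A = [88, xzxx].

|Q|=45, |F|=10, |δ|=119 (42 ε).
min D↑ (9 st, q0=0, F={5}): 0:x→1,z→0,8→2 1:x→1,z→3,8→4 2:x→4,z→2,8→5 3:x→6,z→3,8→7 4:x→4,z→7,8→5 5:x→5,z→5,8→5 6:x→5,z→6,8→8 7:x→8,z→7,8→5 8:x→5,z→8,8→5 (ε-aug+det+¬).
'88': N↓-sim [20, 12, 5] end={s1,s13,s36,s4,s5} — reject; 2/2 del acc.
'xzxx': |S_i|=[20, 16, 12, 8, 5] end={s1,s13,s15,s36,s4} ∉↓L; 4/4 del acc.
2 obstructions.


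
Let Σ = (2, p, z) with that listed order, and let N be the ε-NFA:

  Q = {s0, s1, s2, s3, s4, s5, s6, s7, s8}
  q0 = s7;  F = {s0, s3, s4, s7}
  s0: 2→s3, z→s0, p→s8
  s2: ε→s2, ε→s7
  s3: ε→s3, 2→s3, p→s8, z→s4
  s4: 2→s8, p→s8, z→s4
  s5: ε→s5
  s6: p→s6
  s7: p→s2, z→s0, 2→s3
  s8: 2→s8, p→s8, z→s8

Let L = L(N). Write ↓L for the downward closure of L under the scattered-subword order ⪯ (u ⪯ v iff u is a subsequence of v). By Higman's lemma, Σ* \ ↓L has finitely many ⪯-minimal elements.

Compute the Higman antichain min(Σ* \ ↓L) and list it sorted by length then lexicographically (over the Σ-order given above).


|Q|=9, |F|=4, |δ|=20 (4 ε).
min D↑ (5 st, q0=0, F={3}): 0:2→1,p→0,z→2 1:2→1,p→3,z→4 2:2→1,p→3,z→2 3:2→3,p→3,z→3 4:2→3,p→3,z→4.
'2p': run [6, 3, 1] end={s8} — reject; 2/2 deletions ∈↓L.
'zp': |S_i|=[6, 4, 1] end={s8} ∉↓L; 2/2 single-dels accept.
'2z2': run [6, 3, 2, 1] end={s8} rej; 3/3 deletions ∈↓L.
3 words, ⪯-incomp.

min(Σ*\↓L) = [2p, zp, 2z2].


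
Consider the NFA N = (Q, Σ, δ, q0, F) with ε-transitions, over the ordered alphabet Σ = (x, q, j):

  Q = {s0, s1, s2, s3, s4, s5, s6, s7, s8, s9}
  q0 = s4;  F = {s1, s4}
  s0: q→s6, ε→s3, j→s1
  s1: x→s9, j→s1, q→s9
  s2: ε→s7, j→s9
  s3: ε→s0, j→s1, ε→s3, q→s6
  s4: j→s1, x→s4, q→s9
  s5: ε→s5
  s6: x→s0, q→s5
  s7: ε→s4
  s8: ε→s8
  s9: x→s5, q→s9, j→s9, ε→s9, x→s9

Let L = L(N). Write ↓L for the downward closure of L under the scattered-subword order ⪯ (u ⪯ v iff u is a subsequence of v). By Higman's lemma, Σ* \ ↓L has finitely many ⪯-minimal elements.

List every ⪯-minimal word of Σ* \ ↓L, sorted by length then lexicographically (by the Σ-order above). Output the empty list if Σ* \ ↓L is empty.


min(Σ*\↓L) = [q, jx].

|Q|=10, |F|=2, |δ|=25 (8 ε).
min D↑ (3 st, q0=0, F={1}): 0:x→0,q→1,j→2 1:x→1,q→1,j→1 2:x→1,q→1,j→2 [Hopcroft].
'q': N↓-sim [4, 2] end={s5,s9} ∉↓L; 1/1 del acc.
'jx': |S_i|=[4, 3, 2] end={s5,s9} — reject; 2/2 deletions ∈↓L.
2 obstructions.


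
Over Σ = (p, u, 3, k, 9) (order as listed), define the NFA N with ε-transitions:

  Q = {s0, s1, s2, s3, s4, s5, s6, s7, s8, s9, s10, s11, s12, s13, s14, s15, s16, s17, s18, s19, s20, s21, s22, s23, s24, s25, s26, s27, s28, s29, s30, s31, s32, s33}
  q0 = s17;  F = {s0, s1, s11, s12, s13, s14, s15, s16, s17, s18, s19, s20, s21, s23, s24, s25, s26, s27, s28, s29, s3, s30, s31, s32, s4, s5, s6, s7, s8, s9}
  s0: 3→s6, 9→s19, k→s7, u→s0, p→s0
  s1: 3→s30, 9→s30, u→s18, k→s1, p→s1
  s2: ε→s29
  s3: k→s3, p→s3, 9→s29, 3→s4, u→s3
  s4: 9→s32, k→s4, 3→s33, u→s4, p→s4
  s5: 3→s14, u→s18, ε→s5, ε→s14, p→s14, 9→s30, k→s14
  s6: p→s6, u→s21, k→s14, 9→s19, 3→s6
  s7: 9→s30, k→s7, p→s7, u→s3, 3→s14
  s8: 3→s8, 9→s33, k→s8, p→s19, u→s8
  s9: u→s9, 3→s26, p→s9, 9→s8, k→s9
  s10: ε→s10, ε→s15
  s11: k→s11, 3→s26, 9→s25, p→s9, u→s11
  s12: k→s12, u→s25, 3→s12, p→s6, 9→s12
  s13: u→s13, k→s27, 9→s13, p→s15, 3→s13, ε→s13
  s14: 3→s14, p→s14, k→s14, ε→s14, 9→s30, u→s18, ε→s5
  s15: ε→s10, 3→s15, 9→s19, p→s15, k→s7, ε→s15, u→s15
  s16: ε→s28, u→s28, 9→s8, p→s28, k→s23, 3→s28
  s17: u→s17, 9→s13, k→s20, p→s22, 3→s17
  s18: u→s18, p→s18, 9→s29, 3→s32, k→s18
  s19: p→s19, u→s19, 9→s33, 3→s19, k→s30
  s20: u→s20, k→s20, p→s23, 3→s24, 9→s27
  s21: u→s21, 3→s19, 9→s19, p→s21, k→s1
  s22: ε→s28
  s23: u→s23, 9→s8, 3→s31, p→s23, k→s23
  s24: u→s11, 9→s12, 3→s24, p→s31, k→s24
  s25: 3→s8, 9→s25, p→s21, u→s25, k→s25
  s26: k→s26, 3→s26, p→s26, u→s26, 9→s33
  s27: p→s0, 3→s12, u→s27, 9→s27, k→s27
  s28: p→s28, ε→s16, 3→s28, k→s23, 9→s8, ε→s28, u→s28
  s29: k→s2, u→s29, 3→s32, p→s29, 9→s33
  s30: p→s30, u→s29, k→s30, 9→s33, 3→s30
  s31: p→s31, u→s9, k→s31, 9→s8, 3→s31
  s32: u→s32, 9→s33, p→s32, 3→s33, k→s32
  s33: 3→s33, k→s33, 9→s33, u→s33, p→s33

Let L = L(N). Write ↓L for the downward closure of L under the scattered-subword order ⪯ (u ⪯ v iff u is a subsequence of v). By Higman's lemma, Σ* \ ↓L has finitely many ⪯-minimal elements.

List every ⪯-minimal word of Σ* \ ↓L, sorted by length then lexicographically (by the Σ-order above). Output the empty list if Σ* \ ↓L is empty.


|Q|=34, |F|=30, |δ|=169 (14 ε).
min D↑ (29 st, q0=0, F={11}): 0:p→1,u→0,3→0,k→2,9→3 1:p→1,u→1,3→1,k→4,9→5 2:p→4,u→2,3→6,k→2,9→7 3:p→8,u→3,3→3,k→7,9→3 4:p→4,u→4,3→9,k→4,9→5 5:p→10,u→5,3→5,k→5,9→11 6:p→9,u→12,3→6,k→6,9→13 7:p→14,u→7,3→13,k→7,9→7 8:p→8,u→8,3→8,k→15,9→10 9:p→9,u→16,3→9,k→9,9→5 10:p→10,u→10,3→10,k→17,9→11 11:p→11,u→11,3→11,k→11,9→11 12:p→16,u→12,3→18,k→12,9→19 13:p→20,u→19,3→13,k→13,9→13 14:p→14,u→14,3→20,k→15,9→10 15:p→15,u→21,3→22,k→15,9→17 16:p→16,u→16,3→18,k→16,9→5 17:p→17,u→23,3→17,k→17,9→11 18:p→18,u→18,3→18,k→18,9→11 19:p→24,u→19,3→5,k→19,9→19 20:p→20,u→24,3→20,k→22,9→10 21:p→21,u→21,3→25,k→21,9→23 22:p→22,u→26,3→22,k→22,9→17 23:p→23,u→23,3→27,k→23,9→11 24:p→24,u→24,3→10,k→28,9→10 25:p→25,u→25,3→11,k→25,9→27 26:p→26,u→26,3→27,k→26,9→23 27:p→27,u→27,3→11,k→27,9→11 28:p→28,u→26,3→17,k→28,9→17 (ε-aug+det+¬).
'p99': |S_i|=[34, 26, 7, 1] end={s33} — reject; 3/3 del acc.
'k3u39': N↓-sim [34, 27, 21, 15, 8, 1] end={s33} — reject; 5/5 single-dels accept.
'9pku33': |S_i|=[34, 23, 18, 12, 7, 3, 1] end={s33} rej; 6/6 del acc.
3 minimals (antichain).

A = [p99, k3u39, 9pku33].


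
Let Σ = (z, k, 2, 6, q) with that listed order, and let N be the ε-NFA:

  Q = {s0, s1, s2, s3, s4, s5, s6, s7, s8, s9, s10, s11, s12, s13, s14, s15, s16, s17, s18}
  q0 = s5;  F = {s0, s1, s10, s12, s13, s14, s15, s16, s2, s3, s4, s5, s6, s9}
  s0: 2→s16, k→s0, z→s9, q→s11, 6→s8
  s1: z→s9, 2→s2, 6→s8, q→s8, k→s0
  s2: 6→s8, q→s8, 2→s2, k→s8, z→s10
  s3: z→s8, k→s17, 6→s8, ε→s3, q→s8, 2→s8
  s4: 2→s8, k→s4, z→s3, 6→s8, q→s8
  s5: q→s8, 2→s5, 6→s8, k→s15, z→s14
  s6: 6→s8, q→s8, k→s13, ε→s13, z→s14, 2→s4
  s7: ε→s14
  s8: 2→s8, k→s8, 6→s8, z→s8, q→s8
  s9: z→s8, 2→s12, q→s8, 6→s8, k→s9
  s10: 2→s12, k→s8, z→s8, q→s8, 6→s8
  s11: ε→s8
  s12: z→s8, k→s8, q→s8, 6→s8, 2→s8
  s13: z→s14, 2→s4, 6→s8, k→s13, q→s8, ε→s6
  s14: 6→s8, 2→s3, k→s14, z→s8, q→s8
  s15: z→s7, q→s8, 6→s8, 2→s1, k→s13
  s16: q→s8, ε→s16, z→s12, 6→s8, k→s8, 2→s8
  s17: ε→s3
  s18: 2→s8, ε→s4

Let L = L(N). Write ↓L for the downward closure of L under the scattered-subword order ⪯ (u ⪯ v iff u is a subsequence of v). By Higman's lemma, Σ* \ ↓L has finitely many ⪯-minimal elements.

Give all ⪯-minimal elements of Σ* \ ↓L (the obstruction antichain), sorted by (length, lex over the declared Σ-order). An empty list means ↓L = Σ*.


|Q|=19, |F|=14, |δ|=84 (8 ε).
min D↑ (14 st, q0=0, F={3}): 0:z→1,k→2,2→0,6→3,q→3 1:z→3,k→1,2→4,6→3,q→3 2:z→1,k→5,2→6,6→3,q→3 3:z→3,k→3,2→3,6→3,q→3 4:z→3,k→4,2→3,6→3,q→3 5:z→1,k→5,2→7,6→3,q→3 6:z→8,k→9,2→10,6→3,q→3 7:z→4,k→7,2→3,6→3,q→3 8:z→3,k→8,2→11,6→3,q→3 9:z→8,k→9,2→12,6→3,q→3 10:z→13,k→3,2→10,6→3,q→3 11:z→3,k→3,2→3,6→3,q→3 12:z→11,k→3,2→3,6→3,q→3 13:z→3,k→3,2→11,6→3,q→3 [Hopcroft].
'6': run [18, 1] end={s8} rej; 1/1 single-dels accept.
'q': N↓-sim [18, 2] end={s11,s8} ∉↓L; 1/1 single-dels accept.
'zz': N↓-sim [18, 8, 1] end={s8} ∉↓L; 2/2 del acc.
'z22': N↓-sim [18, 8, 4, 1] end={s8} — reject; 3/3 del acc.
'kk22': run [18, 17, 12, 6, 1] end={s8} — reject; 4/4 del acc.
'k22k': |S_i|=[18, 17, 12, 5, 1] end={s8} rej; 4/4 single-dels accept.
6 minimals (antichain).

A = [6, q, zz, z22, kk22, k22k].


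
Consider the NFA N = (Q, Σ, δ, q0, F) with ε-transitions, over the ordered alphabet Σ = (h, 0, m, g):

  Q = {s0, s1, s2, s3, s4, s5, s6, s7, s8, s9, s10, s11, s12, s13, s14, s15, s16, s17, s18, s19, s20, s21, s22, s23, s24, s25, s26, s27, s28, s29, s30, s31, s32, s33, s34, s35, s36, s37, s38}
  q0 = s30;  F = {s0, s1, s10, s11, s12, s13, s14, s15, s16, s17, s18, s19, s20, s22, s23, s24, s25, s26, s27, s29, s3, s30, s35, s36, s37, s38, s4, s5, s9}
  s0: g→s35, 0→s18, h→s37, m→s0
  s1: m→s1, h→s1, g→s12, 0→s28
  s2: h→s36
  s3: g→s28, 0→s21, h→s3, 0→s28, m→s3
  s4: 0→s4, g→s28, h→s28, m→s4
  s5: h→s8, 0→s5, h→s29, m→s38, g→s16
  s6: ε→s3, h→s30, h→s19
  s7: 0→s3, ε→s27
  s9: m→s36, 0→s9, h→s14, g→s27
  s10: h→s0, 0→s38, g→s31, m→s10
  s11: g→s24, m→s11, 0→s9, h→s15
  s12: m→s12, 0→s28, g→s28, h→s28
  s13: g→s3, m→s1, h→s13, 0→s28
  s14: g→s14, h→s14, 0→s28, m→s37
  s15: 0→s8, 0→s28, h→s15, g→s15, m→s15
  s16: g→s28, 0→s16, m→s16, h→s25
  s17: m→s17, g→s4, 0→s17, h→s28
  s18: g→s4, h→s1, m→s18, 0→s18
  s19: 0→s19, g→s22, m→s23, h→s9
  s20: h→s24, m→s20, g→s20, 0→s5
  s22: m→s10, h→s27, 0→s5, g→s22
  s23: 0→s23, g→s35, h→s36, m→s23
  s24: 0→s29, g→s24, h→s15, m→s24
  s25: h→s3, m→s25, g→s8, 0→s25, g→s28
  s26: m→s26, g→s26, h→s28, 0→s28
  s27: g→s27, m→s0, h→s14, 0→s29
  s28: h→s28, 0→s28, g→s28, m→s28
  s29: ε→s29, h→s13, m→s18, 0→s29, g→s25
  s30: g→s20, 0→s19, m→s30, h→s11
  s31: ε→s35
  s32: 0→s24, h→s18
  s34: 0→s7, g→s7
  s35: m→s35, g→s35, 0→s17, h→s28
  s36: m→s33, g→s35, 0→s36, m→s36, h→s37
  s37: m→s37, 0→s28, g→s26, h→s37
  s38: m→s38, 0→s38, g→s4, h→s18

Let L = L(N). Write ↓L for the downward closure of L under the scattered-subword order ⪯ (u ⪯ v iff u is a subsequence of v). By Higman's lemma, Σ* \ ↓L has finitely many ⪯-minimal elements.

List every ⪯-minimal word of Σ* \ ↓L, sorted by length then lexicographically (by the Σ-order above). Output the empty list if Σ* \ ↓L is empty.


Antichain: [hh0, 0mgh, g0gg].

|Q|=39, |F|=29, |δ|=137 (4 ε).
min D↑ (30 st, q0=0, F={10}): 0:h→1,0→2,m→0,g→3 1:h→4,0→5,m→1,g→6 2:h→5,0→2,m→7,g→8 3:h→6,0→9,m→3,g→3 4:h→4,0→10,m→4,g→4 5:h→11,0→5,m→12,g→13 6:h→4,0→14,m→6,g→6 7:h→12,0→7,m→7,g→15 8:h→13,0→9,m→16,g→8 9:h→14,0→9,m→17,g→18 10:h→10,0→10,m→10,g→10 11:h→11,0→10,m→19,g→11 12:h→19,0→12,m→12,g→15 13:h→11,0→14,m→20,g→13 14:h→21,0→14,m→22,g→23 15:h→10,0→24,m→15,g→15 16:h→20,0→17,m→16,g→15 17:h→22,0→17,m→17,g→25 18:h→23,0→18,m→18,g→10 19:h→19,0→10,m→19,g→26 20:h→19,0→22,m→20,g→15 21:h→21,0→10,m→27,g→28 22:h→27,0→22,m→22,g→25 23:h→28,0→23,m→23,g→10 24:h→10,0→24,m→24,g→25 25:h→10,0→25,m→25,g→10 26:h→10,0→10,m→26,g→26 27:h→27,0→10,m→27,g→29 28:h→28,0→10,m→28,g→10 29:h→10,0→10,m→29,g→10 (ε-aug+det+¬).
'hh0': run [34, 24, 11, 3] end={s21,s28,s8} — reject; 3/3 deletions ∈↓L.
'0mgh': run [34, 29, 21, 8, 1] end={s28} rej; 4/4 deletions ∈↓L.
'g0gg': |S_i|=[34, 27, 15, 8, 2] end={s28,s8} rej; 4/4 deletions ∈↓L.
3 obstructions.


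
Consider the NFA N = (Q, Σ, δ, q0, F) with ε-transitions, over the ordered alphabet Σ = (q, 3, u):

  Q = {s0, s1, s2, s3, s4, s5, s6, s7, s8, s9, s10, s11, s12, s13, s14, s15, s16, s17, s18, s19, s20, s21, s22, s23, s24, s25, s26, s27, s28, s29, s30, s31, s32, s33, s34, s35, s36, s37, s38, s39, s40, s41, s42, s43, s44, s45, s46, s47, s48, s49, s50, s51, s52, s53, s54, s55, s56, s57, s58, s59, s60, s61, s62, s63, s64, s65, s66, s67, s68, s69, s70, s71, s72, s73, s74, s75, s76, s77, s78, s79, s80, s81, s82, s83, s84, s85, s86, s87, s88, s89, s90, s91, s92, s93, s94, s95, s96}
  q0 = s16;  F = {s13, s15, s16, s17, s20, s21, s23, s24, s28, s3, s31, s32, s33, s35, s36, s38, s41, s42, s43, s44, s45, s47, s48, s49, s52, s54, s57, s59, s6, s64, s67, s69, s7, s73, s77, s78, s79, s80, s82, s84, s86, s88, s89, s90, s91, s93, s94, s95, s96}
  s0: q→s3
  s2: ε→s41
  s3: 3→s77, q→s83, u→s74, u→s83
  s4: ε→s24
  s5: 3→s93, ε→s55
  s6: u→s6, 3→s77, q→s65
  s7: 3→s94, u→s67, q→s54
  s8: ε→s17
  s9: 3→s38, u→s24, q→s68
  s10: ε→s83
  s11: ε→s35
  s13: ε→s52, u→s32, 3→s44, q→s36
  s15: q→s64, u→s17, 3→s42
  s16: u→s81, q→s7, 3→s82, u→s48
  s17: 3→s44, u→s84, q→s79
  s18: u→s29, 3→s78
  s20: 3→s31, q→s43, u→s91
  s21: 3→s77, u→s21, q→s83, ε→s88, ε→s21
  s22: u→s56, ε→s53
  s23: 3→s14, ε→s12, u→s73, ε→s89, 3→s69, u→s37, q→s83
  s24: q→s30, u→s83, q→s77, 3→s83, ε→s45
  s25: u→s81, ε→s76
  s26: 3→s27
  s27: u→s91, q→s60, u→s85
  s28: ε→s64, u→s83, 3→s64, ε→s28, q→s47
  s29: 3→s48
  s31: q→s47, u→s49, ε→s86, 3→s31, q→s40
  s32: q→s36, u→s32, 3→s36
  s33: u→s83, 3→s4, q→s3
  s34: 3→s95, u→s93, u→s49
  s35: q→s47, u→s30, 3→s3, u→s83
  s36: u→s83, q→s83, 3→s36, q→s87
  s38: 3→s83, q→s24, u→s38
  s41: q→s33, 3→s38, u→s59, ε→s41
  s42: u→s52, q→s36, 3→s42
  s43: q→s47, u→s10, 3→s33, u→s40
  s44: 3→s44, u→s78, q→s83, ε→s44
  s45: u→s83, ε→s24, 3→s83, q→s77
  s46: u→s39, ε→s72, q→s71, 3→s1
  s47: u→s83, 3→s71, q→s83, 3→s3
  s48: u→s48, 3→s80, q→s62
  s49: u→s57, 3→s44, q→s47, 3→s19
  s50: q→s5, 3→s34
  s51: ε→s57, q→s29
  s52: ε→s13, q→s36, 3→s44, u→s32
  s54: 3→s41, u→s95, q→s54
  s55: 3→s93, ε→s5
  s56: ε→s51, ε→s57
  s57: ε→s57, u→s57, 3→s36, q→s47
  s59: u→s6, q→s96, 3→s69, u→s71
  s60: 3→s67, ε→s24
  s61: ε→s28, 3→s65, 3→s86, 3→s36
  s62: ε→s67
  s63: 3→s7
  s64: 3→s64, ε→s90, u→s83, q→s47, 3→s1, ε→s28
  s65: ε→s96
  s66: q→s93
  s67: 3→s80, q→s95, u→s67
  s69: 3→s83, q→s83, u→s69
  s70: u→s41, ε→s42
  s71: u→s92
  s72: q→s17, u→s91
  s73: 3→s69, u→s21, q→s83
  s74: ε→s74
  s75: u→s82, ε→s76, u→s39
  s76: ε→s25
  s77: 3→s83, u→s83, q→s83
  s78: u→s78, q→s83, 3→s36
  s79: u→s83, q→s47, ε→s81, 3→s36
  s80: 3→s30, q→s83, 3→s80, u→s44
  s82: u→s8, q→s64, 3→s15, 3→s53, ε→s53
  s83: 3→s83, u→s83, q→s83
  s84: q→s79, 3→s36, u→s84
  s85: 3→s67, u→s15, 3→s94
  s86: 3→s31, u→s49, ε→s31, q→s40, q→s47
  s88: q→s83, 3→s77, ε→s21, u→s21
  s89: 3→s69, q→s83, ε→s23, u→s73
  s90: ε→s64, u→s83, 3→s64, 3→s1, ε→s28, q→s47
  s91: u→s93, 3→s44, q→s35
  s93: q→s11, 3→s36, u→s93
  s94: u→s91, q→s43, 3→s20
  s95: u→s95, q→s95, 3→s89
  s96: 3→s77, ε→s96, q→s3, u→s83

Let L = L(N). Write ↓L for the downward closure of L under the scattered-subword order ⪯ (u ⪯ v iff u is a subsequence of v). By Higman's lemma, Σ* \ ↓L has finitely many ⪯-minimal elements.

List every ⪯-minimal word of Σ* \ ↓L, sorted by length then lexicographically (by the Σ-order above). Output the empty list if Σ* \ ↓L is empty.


min(Σ*\↓L) = [3qu, u3q, 3qqq, qq333, 333qq, 3uu3u].

|Q|=97, |F|=49, |δ|=251 (45 ε).
min D↑ (43 st, q0=0, F={17}): 0:q→1,3→2,u→3 1:q→4,3→5,u→6 2:q→7,3→8,u→9 3:q→6,3→10,u→3 4:q→4,3→11,u→12 5:q→13,3→14,u→15 6:q→12,3→10,u→6 7:q→16,3→7,u→17 8:q→7,3→18,u→9 9:q→19,3→20,u→21 10:q→17,3→10,u→20 11:q→22,3→23,u→24 12:q→12,3→25,u→12 13:q→16,3→22,u→17 14:q→13,3→26,u→15 15:q→27,3→20,u→28 16:q→17,3→29,u→17 17:q→17,3→17,u→17 18:q→30,3→18,u→31 19:q→16,3→30,u→17 20:q→17,3→20,u→32 21:q→19,3→30,u→21 22:q→29,3→33,u→17 23:q→33,3→17,u→23 24:q→34,3→35,u→36 25:q→17,3→35,u→37 26:q→16,3→26,u→38 27:q→16,3→29,u→17 28:q→27,3→30,u→28 29:q→17,3→39,u→17 30:q→17,3→30,u→17 31:q→30,3→20,u→40 32:q→17,3→30,u→32 33:q→39,3→17,u→17 34:q→29,3→39,u→17 35:q→17,3→17,u→35 36:q→34,3→39,u→36 37:q→17,3→35,u→41 38:q→16,3→20,u→42 39:q→17,3→17,u→17 40:q→30,3→30,u→40 41:q→17,3→39,u→41 42:q→16,3→30,u→42 [Hopcroft].
'3qu': |S_i|=[69, 62, 27, 6] end={s10,s30,s40,s74,s83,s92} ∉↓L; 3/3 single-dels accept.
'u3q': run [69, 50, 22, 2] end={s83,s87} rej; 3/3 deletions ∈↓L.
'3qqq': run [69, 62, 27, 9, 1] end={s83} rej; 4/4 single-dels accept.
'qq333': |S_i|=[69, 57, 35, 26, 9, 1] end={s83} rej; 5/5 deletions ∈↓L.
'333qq': |S_i|=[69, 62, 47, 31, 11, 2] end={s83,s87} ∉↓L; 5/5 deletions ∈↓L.
'3uu3u': |S_i|=[69, 62, 41, 28, 8, 3] end={s74,s83,s92} — reject; 5/5 single-dels accept.
6 words, ⪯-incomp.
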